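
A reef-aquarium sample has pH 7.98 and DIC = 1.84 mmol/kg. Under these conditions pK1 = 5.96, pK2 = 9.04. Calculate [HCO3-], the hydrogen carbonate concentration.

α₁ = 1 / (1 + [H⁺]/K1 + K2/[H⁺]) = 1 / (1 + 10^-2.02 + 10^-1.06)
   = 1 / (1 + 0.0095499 + 0.087096) = 1/1.0966 = 0.9119
[HCO3⁻] = α₁ × DIC = 0.9119 × 1.84 = 1.68 mmol/kg

[HCO3⁻] = 1.68 mmol/kg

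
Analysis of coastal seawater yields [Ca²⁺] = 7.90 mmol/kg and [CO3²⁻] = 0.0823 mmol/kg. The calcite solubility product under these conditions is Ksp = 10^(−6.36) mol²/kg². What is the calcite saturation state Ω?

Ksp = 10^(−6.36) = 4.365×10^-7
Ω = [Ca²⁺][CO3²⁻]/Ksp = (7.90×10^-3)(0.0823×10^-3) / 4.365×10^-7 = 1.49

Ω = 1.49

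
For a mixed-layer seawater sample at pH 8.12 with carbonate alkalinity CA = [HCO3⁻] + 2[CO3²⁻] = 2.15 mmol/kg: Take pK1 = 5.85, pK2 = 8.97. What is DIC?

DIC = 1.92 mmol/kg

CA = [HCO3⁻] + 2[CO3²⁻] = (α₁ + 2α₂)·DIC
At pH 8.12: [H⁺]/K1 = 10^-2.27 = 0.0053703, K2/[H⁺] = 10^-0.85 = 0.14125
α₁ = 1/(1 + 0.0053703 + 0.14125) = 1/1.1466 = 0.8721; α₂ = α₁·K2/[H⁺] = 0.1232
α₁ + 2α₂ = 1.1185
DIC = CA / (α₁ + 2α₂) = 2.15 / 1.1185 = 1.92 mmol/kg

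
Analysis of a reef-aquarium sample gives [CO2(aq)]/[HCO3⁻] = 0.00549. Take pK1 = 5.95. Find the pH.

pH = 8.21

From K1 = [H⁺][HCO3⁻]/[CO2(aq)]:  pH = pK1 − log₁₀([CO2(aq)]/[HCO3⁻])
log₁₀(0.00549) = -2.260
pH = 5.95 − (-2.260) = 8.21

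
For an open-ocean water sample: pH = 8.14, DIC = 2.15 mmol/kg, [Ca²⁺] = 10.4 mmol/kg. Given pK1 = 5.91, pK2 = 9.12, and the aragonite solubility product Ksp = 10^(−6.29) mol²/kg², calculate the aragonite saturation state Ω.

Ω = 4.11

α₂ = 1 / (1 + [H⁺]/K2 + [H⁺]²/(K1K2)) = 1 / (1 + 10^+0.98 + 10^-1.25)
   = 1 / (1 + 9.5499 + 0.056234) = 1/10.606 = 0.09428
[CO3²⁻] = α₂ × DIC = 0.09428 × 2.15 = 0.2027 mmol/kg
Ksp = 10^(−6.29) = 5.129×10^-7
Ω = [Ca²⁺][CO3²⁻]/Ksp = (10.4×10^-3)(2.027×10^-4) / 5.129×10^-7 = 4.11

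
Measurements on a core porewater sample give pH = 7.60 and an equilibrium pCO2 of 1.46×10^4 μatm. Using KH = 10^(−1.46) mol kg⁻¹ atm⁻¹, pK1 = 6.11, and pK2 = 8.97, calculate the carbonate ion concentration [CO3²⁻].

[CO2*] = KH · pCO2 = 10^(−1.46) × 1.46×10^4×10^-6 = 5.062×10^-4 mol/kg
α₀ = 1/(1 + K1/[H⁺] + K1K2/[H⁺]²) = 1/(1 + 10^+1.49 + 10^+0.12) = 0.03010
DIC = [CO2*]/α₀ = 5.062×10^-4 / 0.03010 = 16.82 mmol/kg
[CO3²⁻] = α₂·DIC; α₂ = 0.03968, so [CO3²⁻] = 0.03968 × 16.82 = 0.667 mmol/kg

[CO3²⁻] = 0.667 mmol/kg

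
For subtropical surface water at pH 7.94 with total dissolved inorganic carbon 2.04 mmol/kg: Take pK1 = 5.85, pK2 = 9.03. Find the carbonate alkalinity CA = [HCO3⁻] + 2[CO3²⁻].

CA = 2.18 mmol/kg

CA = [HCO3⁻] + 2[CO3²⁻] = (α₁ + 2α₂)·DIC
At pH 7.94: [H⁺]/K1 = 10^-2.09 = 0.0081283, K2/[H⁺] = 10^-1.09 = 0.081283
α₁ = 1/(1 + 0.0081283 + 0.081283) = 1/1.0894 = 0.9179; α₂ = α₁·K2/[H⁺] = 0.07461
α₁ + 2α₂ = 1.0672
CA = 1.0672 × 2.04 = 2.18 mmol/kg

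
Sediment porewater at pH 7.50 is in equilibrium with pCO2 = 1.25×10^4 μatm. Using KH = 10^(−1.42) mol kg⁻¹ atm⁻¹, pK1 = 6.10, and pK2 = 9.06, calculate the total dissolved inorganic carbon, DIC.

DIC = 12.7 mmol/kg

[CO2*] = KH · pCO2 = 10^(−1.42) × 1.25×10^4×10^-6 = 4.752×10^-4 mol/kg
α₀ = 1/(1 + K1/[H⁺] + K1K2/[H⁺]²) = 1/(1 + 10^+1.40 + 10^-0.16) = 0.03730
DIC = [CO2*]/α₀ = 4.752×10^-4 / 0.03730 = 12.7 mmol/kg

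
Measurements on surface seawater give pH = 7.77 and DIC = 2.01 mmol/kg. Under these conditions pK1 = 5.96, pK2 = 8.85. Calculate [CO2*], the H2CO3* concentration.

[CO2*] = 0.0283 mmol/kg

α₀ = 1 / (1 + K1/[H⁺] + K1K2/[H⁺]²) = 1 / (1 + 10^+1.81 + 10^+0.73)
   = 1 / (1 + 64.565 + 5.3703) = 1/70.936 = 0.01410
[CO2*] = α₀ × DIC = 0.01410 × 2.01 = 0.0283 mmol/kg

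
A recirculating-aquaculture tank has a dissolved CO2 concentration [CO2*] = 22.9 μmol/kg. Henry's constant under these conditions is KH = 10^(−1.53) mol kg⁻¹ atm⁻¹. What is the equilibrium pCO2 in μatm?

KH = 10^(−1.53) = 2.951×10^-2 mol kg⁻¹ atm⁻¹
pCO2 = [CO2*]/KH = 22.9×10^-6 / 2.951×10^-2 = 7.76×10^-4 atm = 776 μatm

pCO2 = 776 μatm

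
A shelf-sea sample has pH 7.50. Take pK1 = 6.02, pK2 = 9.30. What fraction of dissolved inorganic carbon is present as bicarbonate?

α₁ = 0.953

α₁ = 1 / (1 + [H⁺]/K1 + K2/[H⁺]) = 1 / (1 + 10^-1.48 + 10^-1.80)
   = 1 / (1 + 0.033113 + 0.015849) = 1/1.0490 = 0.9533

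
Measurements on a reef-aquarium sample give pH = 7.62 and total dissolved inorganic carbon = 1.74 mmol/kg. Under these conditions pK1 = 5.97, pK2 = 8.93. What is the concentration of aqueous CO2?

[CO2*] = 0.0364 mmol/kg

α₀ = 1 / (1 + K1/[H⁺] + K1K2/[H⁺]²) = 1 / (1 + 10^+1.65 + 10^+0.34)
   = 1 / (1 + 44.668 + 2.1878) = 1/47.856 = 0.02090
[CO2*] = α₀ × DIC = 0.02090 × 1.74 = 0.0364 mmol/kg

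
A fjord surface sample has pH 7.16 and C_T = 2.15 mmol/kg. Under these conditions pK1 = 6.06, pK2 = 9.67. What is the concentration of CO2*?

α₀ = 1 / (1 + K1/[H⁺] + K1K2/[H⁺]²) = 1 / (1 + 10^+1.10 + 10^-1.41)
   = 1 / (1 + 12.589 + 0.038905) = 1/13.628 = 0.07338
[CO2*] = α₀ × DIC = 0.07338 × 2.15 = 0.158 mmol/kg

[CO2*] = 0.158 mmol/kg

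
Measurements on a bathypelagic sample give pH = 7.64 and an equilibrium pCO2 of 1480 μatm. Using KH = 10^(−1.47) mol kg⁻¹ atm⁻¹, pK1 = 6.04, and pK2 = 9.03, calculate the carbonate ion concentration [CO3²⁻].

[CO3²⁻] = 0.0813 mmol/kg

[CO2*] = KH · pCO2 = 10^(−1.47) × 1480×10^-6 = 5.015×10^-5 mol/kg
α₀ = 1/(1 + K1/[H⁺] + K1K2/[H⁺]²) = 1/(1 + 10^+1.60 + 10^+0.21) = 0.02357
DIC = [CO2*]/α₀ = 5.015×10^-5 / 0.02357 = 2.128 mmol/kg
[CO3²⁻] = α₂·DIC; α₂ = 0.03822, so [CO3²⁻] = 0.03822 × 2.128 = 0.0813 mmol/kg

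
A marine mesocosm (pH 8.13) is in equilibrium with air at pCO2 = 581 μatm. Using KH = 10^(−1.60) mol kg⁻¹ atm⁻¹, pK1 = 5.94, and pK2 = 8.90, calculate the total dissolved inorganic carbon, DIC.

[CO2*] = KH · pCO2 = 10^(−1.60) × 581×10^-6 = 1.459×10^-5 mol/kg
α₀ = 1/(1 + K1/[H⁺] + K1K2/[H⁺]²) = 1/(1 + 10^+2.19 + 10^+1.42) = 0.005489
DIC = [CO2*]/α₀ = 1.459×10^-5 / 0.005489 = 2.66 mmol/kg

DIC = 2.66 mmol/kg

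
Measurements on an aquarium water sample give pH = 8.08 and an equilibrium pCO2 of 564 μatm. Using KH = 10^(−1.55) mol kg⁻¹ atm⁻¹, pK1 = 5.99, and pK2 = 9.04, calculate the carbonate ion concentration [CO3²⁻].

[CO3²⁻] = 0.214 mmol/kg

[CO2*] = KH · pCO2 = 10^(−1.55) × 564×10^-6 = 1.590×10^-5 mol/kg
α₀ = 1/(1 + K1/[H⁺] + K1K2/[H⁺]²) = 1/(1 + 10^+2.09 + 10^+1.13) = 0.007272
DIC = [CO2*]/α₀ = 1.590×10^-5 / 0.007272 = 2.186 mmol/kg
[CO3²⁻] = α₂·DIC; α₂ = 0.09809, so [CO3²⁻] = 0.09809 × 2.186 = 0.214 mmol/kg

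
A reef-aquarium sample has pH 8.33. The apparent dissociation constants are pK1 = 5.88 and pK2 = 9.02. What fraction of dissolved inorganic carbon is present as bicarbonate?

α₁ = 0.828

α₁ = 1 / (1 + [H⁺]/K1 + K2/[H⁺]) = 1 / (1 + 10^-2.45 + 10^-0.69)
   = 1 / (1 + 0.0035481 + 0.20417) = 1/1.2077 = 0.8280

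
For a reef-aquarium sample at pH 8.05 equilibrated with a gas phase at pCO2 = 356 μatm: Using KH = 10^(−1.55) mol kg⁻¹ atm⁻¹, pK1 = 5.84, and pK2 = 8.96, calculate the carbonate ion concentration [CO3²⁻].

[CO3²⁻] = 0.200 mmol/kg

[CO2*] = KH · pCO2 = 10^(−1.55) × 356×10^-6 = 1.003×10^-5 mol/kg
α₀ = 1/(1 + K1/[H⁺] + K1K2/[H⁺]²) = 1/(1 + 10^+2.21 + 10^+1.30) = 0.005460
DIC = [CO2*]/α₀ = 1.003×10^-5 / 0.005460 = 1.837 mmol/kg
[CO3²⁻] = α₂·DIC; α₂ = 0.1090, so [CO3²⁻] = 0.1090 × 1.837 = 0.200 mmol/kg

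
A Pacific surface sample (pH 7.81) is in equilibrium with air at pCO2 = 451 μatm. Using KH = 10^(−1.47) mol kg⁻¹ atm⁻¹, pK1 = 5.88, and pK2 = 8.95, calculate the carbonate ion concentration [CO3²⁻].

[CO2*] = KH · pCO2 = 10^(−1.47) × 451×10^-6 = 1.528×10^-5 mol/kg
α₀ = 1/(1 + K1/[H⁺] + K1K2/[H⁺]²) = 1/(1 + 10^+1.93 + 10^+0.79) = 0.01084
DIC = [CO2*]/α₀ = 1.528×10^-5 / 0.01084 = 1.410 mmol/kg
[CO3²⁻] = α₂·DIC; α₂ = 0.06682, so [CO3²⁻] = 0.06682 × 1.410 = 0.0942 mmol/kg

[CO3²⁻] = 0.0942 mmol/kg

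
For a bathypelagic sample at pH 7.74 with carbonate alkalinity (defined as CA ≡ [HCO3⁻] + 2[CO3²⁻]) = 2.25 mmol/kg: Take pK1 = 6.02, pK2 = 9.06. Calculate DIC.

CA = [HCO3⁻] + 2[CO3²⁻] = (α₁ + 2α₂)·DIC
At pH 7.74: [H⁺]/K1 = 10^-1.72 = 0.019055, K2/[H⁺] = 10^-1.32 = 0.047863
α₁ = 1/(1 + 0.019055 + 0.047863) = 1/1.0669 = 0.9373; α₂ = α₁·K2/[H⁺] = 0.04486
α₁ + 2α₂ = 1.0270
DIC = CA / (α₁ + 2α₂) = 2.25 / 1.0270 = 2.19 mmol/kg

DIC = 2.19 mmol/kg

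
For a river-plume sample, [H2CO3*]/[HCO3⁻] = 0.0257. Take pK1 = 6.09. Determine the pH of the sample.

From K1 = [H⁺][HCO3⁻]/[H2CO3*]:  pH = pK1 − log₁₀([H2CO3*]/[HCO3⁻])
log₁₀(0.0257) = -1.590
pH = 6.09 − (-1.590) = 7.68

pH = 7.68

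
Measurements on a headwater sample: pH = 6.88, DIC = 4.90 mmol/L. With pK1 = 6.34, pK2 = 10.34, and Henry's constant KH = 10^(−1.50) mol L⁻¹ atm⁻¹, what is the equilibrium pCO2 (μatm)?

α₀ = 1 / (1 + K1/[H⁺] + K1K2/[H⁺]²) = 1 / (1 + 10^+0.54 + 10^-2.92)
   = 1 / (1 + 3.4674 + 0.0012023) = 1/4.4686 = 0.2238
[CO2*] = α₀ × DIC = 0.2238 × 4.90 = 1.097 mmol/L
pCO2 = [CO2*]/KH = 1.097×10^-3 / 3.162×10^-2 = 3.47×10^4 μatm

pCO2 = 3.47×10^4 μatm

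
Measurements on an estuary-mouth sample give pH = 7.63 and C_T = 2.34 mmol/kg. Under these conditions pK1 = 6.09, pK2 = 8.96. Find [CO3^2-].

α₂ = 1 / (1 + [H⁺]/K2 + [H⁺]²/(K1K2)) = 1 / (1 + 10^+1.33 + 10^-0.21)
   = 1 / (1 + 21.380 + 0.61660) = 1/22.996 = 0.04349
[CO3²⁻] = α₂ × DIC = 0.04349 × 2.34 = 0.102 mmol/kg

[CO3²⁻] = 0.102 mmol/kg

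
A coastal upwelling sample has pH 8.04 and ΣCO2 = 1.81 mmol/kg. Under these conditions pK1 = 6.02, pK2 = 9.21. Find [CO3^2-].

α₂ = 1 / (1 + [H⁺]/K2 + [H⁺]²/(K1K2)) = 1 / (1 + 10^+1.17 + 10^-0.85)
   = 1 / (1 + 14.791 + 0.14125) = 1/15.932 = 0.06277
[CO3²⁻] = α₂ × DIC = 0.06277 × 1.81 = 0.114 mmol/kg

[CO3²⁻] = 0.114 mmol/kg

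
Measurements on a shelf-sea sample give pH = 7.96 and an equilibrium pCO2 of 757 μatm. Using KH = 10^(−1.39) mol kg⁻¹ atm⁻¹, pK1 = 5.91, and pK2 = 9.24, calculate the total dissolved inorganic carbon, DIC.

DIC = 3.67 mmol/kg

[CO2*] = KH · pCO2 = 10^(−1.39) × 757×10^-6 = 3.084×10^-5 mol/kg
α₀ = 1/(1 + K1/[H⁺] + K1K2/[H⁺]²) = 1/(1 + 10^+2.05 + 10^+0.77) = 0.008397
DIC = [CO2*]/α₀ = 3.084×10^-5 / 0.008397 = 3.67 mmol/kg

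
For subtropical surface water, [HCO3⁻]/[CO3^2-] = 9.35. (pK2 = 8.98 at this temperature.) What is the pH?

pH = 8.01

From K2 = [H⁺][CO3^2-]/[HCO3⁻]:  pH = pK2 − log₁₀([HCO3⁻]/[CO3^2-])
log₁₀(9.35) = +0.971
pH = 8.98 − (+0.971) = 8.01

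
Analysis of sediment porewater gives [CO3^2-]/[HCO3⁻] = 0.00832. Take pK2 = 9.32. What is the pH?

From K2 = [H⁺][CO3^2-]/[HCO3⁻]:  pH = pK2 + log₁₀([CO3^2-]/[HCO3⁻])
log₁₀(0.00832) = -2.080
pH = 9.32 + (-2.080) = 7.24

pH = 7.24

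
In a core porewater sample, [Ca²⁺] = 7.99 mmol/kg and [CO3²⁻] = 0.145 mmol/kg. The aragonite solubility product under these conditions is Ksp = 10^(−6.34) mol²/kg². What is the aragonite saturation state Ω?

Ksp = 10^(−6.34) = 4.571×10^-7
Ω = [Ca²⁺][CO3²⁻]/Ksp = (7.99×10^-3)(0.145×10^-3) / 4.571×10^-7 = 2.53

Ω = 2.53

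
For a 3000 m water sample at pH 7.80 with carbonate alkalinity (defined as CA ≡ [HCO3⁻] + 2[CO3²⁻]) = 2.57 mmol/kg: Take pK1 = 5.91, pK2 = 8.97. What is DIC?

DIC = 2.45 mmol/kg

CA = [HCO3⁻] + 2[CO3²⁻] = (α₁ + 2α₂)·DIC
At pH 7.80: [H⁺]/K1 = 10^-1.89 = 0.012882, K2/[H⁺] = 10^-1.17 = 0.067608
α₁ = 1/(1 + 0.012882 + 0.067608) = 1/1.0805 = 0.9255; α₂ = α₁·K2/[H⁺] = 0.06257
α₁ + 2α₂ = 1.0506
DIC = CA / (α₁ + 2α₂) = 2.57 / 1.0506 = 2.45 mmol/kg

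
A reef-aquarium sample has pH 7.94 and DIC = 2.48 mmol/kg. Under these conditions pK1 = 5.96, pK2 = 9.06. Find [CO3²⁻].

[CO3²⁻] = 0.173 mmol/kg

α₂ = 1 / (1 + [H⁺]/K2 + [H⁺]²/(K1K2)) = 1 / (1 + 10^+1.12 + 10^-0.86)
   = 1 / (1 + 13.183 + 0.13804) = 1/14.321 = 0.06983
[CO3²⁻] = α₂ × DIC = 0.06983 × 2.48 = 0.173 mmol/kg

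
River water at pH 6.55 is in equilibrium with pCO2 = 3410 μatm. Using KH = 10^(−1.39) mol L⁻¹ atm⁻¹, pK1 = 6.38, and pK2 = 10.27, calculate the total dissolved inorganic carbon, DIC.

DIC = 0.344 mmol/L

[CO2*] = KH · pCO2 = 10^(−1.39) × 3410×10^-6 = 1.389×10^-4 mol/L
α₀ = 1/(1 + K1/[H⁺] + K1K2/[H⁺]²) = 1/(1 + 10^+0.17 + 10^-3.55) = 0.4033
DIC = [CO2*]/α₀ = 1.389×10^-4 / 0.4033 = 0.344 mmol/L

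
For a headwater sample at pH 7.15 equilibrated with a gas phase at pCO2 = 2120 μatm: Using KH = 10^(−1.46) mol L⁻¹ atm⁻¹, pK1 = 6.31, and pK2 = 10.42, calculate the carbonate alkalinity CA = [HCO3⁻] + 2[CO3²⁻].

[CO2*] = KH · pCO2 = 10^(−1.46) × 2120×10^-6 = 7.351×10^-5 mol/L
α₀ = 1/(1 + K1/[H⁺] + K1K2/[H⁺]²) = 1/(1 + 10^+0.84 + 10^-2.43) = 0.1262
DIC = [CO2*]/α₀ = 7.351×10^-5 / 0.1262 = 0.5823 mmol/L
CA = (α₁ + 2α₂)·DIC = (0.8733 + 2×0.0004690) × 0.5823 = 0.509 mmol/L

CA = 0.509 mmol/L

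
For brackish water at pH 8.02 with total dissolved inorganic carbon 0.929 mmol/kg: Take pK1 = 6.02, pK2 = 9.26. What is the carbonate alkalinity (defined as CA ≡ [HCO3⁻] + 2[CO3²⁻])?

CA = [HCO3⁻] + 2[CO3²⁻] = (α₁ + 2α₂)·DIC
At pH 8.02: [H⁺]/K1 = 10^-2.00 = 0.010000, K2/[H⁺] = 10^-1.24 = 0.057544
α₁ = 1/(1 + 0.010000 + 0.057544) = 1/1.0675 = 0.9367; α₂ = α₁·K2/[H⁺] = 0.05390
α₁ + 2α₂ = 1.0445
CA = 1.0445 × 0.929 = 0.970 mmol/kg

CA = 0.970 mmol/kg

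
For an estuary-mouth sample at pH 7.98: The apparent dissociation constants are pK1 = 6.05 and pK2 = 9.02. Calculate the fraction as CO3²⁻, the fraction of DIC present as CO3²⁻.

α₂ = 0.0827

α₂ = 1 / (1 + [H⁺]/K2 + [H⁺]²/(K1K2)) = 1 / (1 + 10^+1.04 + 10^-0.89)
   = 1 / (1 + 10.965 + 0.12882) = 1/12.094 = 0.08269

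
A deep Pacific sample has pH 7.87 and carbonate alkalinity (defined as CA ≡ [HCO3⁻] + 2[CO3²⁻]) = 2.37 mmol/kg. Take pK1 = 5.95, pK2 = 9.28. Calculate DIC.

DIC = 2.31 mmol/kg

CA = [HCO3⁻] + 2[CO3²⁻] = (α₁ + 2α₂)·DIC
At pH 7.87: [H⁺]/K1 = 10^-1.92 = 0.012023, K2/[H⁺] = 10^-1.41 = 0.038905
α₁ = 1/(1 + 0.012023 + 0.038905) = 1/1.0509 = 0.9515; α₂ = α₁·K2/[H⁺] = 0.03702
α₁ + 2α₂ = 1.0256
DIC = CA / (α₁ + 2α₂) = 2.37 / 1.0256 = 2.31 mmol/kg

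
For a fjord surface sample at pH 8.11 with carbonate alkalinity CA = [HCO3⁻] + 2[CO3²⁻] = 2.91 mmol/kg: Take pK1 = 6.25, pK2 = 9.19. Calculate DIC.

DIC = 2.74 mmol/kg

CA = [HCO3⁻] + 2[CO3²⁻] = (α₁ + 2α₂)·DIC
At pH 8.11: [H⁺]/K1 = 10^-1.86 = 0.013804, K2/[H⁺] = 10^-1.08 = 0.083176
α₁ = 1/(1 + 0.013804 + 0.083176) = 1/1.0970 = 0.9116; α₂ = α₁·K2/[H⁺] = 0.07582
α₁ + 2α₂ = 1.0632
DIC = CA / (α₁ + 2α₂) = 2.91 / 1.0632 = 2.74 mmol/kg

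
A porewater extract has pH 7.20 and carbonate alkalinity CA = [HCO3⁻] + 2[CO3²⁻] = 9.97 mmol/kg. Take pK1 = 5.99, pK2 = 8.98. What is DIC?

DIC = 10.4 mmol/kg

CA = [HCO3⁻] + 2[CO3²⁻] = (α₁ + 2α₂)·DIC
At pH 7.20: [H⁺]/K1 = 10^-1.21 = 0.061660, K2/[H⁺] = 10^-1.78 = 0.016596
α₁ = 1/(1 + 0.061660 + 0.016596) = 1/1.0783 = 0.9274; α₂ = α₁·K2/[H⁺] = 0.01539
α₁ + 2α₂ = 0.9582
DIC = CA / (α₁ + 2α₂) = 9.97 / 0.9582 = 10.4 mmol/kg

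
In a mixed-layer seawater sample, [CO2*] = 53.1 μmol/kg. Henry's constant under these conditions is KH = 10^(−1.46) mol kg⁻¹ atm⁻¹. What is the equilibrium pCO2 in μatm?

pCO2 = 1530 μatm

KH = 10^(−1.46) = 3.467×10^-2 mol kg⁻¹ atm⁻¹
pCO2 = [CO2*]/KH = 53.1×10^-6 / 3.467×10^-2 = 1.53×10^-3 atm = 1530 μatm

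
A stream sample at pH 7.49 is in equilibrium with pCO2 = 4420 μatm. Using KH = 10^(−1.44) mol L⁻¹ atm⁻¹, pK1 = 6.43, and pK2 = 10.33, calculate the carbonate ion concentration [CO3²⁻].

[CO2*] = KH · pCO2 = 10^(−1.44) × 4420×10^-6 = 1.605×10^-4 mol/L
α₀ = 1/(1 + K1/[H⁺] + K1K2/[H⁺]²) = 1/(1 + 10^+1.06 + 10^-1.78) = 0.08001
DIC = [CO2*]/α₀ = 1.605×10^-4 / 0.08001 = 2.006 mmol/L
[CO3²⁻] = α₂·DIC; α₂ = 0.001328, so [CO3²⁻] = 0.001328 × 2.006 = 0.00266 mmol/L = 2.66 μmol/L

[CO3²⁻] = 2.66 μmol/L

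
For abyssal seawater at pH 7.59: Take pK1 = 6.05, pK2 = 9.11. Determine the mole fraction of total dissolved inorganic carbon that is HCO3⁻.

α₁ = 1 / (1 + [H⁺]/K1 + K2/[H⁺]) = 1 / (1 + 10^-1.54 + 10^-1.52)
   = 1 / (1 + 0.028840 + 0.030200) = 1/1.0590 = 0.9443

α₁ = 0.944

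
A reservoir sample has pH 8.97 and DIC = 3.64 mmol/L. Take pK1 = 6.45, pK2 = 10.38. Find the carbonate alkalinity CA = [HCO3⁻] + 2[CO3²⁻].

CA = 3.77 mmol/L

CA = [HCO3⁻] + 2[CO3²⁻] = (α₁ + 2α₂)·DIC
At pH 8.97: [H⁺]/K1 = 10^-2.52 = 0.0030200, K2/[H⁺] = 10^-1.41 = 0.038905
α₁ = 1/(1 + 0.0030200 + 0.038905) = 1/1.0419 = 0.9598; α₂ = α₁·K2/[H⁺] = 0.03734
α₁ + 2α₂ = 1.0344
CA = 1.0344 × 3.64 = 3.77 mmol/L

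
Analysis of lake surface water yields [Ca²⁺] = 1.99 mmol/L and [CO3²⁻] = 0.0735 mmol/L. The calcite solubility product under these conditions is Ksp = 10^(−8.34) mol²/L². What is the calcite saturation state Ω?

Ksp = 10^(−8.34) = 4.571×10^-9
Ω = [Ca²⁺][CO3²⁻]/Ksp = (1.99×10^-3)(0.0735×10^-3) / 4.571×10^-9 = 32.0

Ω = 32.0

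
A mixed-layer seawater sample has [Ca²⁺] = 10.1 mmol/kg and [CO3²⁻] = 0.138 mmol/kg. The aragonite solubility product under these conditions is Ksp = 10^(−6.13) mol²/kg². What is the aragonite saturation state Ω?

Ω = 1.88

Ksp = 10^(−6.13) = 7.413×10^-7
Ω = [Ca²⁺][CO3²⁻]/Ksp = (10.1×10^-3)(0.138×10^-3) / 7.413×10^-7 = 1.88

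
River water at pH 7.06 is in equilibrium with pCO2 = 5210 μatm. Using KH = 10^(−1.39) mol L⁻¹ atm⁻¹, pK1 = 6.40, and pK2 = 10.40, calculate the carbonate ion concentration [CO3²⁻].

[CO3²⁻] = 0.443 μmol/L

[CO2*] = KH · pCO2 = 10^(−1.39) × 5210×10^-6 = 2.122×10^-4 mol/L
α₀ = 1/(1 + K1/[H⁺] + K1K2/[H⁺]²) = 1/(1 + 10^+0.66 + 10^-2.68) = 0.1794
DIC = [CO2*]/α₀ = 2.122×10^-4 / 0.1794 = 1.183 mmol/L
[CO3²⁻] = α₂·DIC; α₂ = 0.0003749, so [CO3²⁻] = 0.0003749 × 1.183 = 0.000443 mmol/L = 0.443 μmol/L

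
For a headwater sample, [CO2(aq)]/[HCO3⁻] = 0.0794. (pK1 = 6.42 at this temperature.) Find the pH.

From K1 = [H⁺][HCO3⁻]/[CO2(aq)]:  pH = pK1 − log₁₀([CO2(aq)]/[HCO3⁻])
log₁₀(0.0794) = -1.100
pH = 6.42 − (-1.100) = 7.52

pH = 7.52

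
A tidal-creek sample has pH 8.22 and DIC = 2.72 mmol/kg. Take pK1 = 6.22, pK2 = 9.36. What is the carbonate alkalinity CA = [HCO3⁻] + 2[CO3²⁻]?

CA = 2.88 mmol/kg

CA = [HCO3⁻] + 2[CO3²⁻] = (α₁ + 2α₂)·DIC
At pH 8.22: [H⁺]/K1 = 10^-2.00 = 0.010000, K2/[H⁺] = 10^-1.14 = 0.072444
α₁ = 1/(1 + 0.010000 + 0.072444) = 1/1.0824 = 0.9238; α₂ = α₁·K2/[H⁺] = 0.06693
α₁ + 2α₂ = 1.0577
CA = 1.0577 × 2.72 = 2.88 mmol/kg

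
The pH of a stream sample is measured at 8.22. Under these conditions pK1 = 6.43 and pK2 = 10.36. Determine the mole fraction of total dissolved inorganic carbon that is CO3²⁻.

α₂ = 0.00708

α₂ = 1 / (1 + [H⁺]/K2 + [H⁺]²/(K1K2)) = 1 / (1 + 10^+2.14 + 10^+0.35)
   = 1 / (1 + 138.04 + 2.2387) = 1/141.28 = 0.007078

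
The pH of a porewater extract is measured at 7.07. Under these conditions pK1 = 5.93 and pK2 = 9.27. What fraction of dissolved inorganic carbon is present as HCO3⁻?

α₁ = 0.927

α₁ = 1 / (1 + [H⁺]/K1 + K2/[H⁺]) = 1 / (1 + 10^-1.14 + 10^-2.20)
   = 1 / (1 + 0.072444 + 0.0063096) = 1/1.0788 = 0.9270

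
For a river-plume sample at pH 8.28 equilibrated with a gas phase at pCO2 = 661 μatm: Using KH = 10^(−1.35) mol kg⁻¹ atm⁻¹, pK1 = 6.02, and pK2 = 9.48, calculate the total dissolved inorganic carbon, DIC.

DIC = 5.74 mmol/kg

[CO2*] = KH · pCO2 = 10^(−1.35) × 661×10^-6 = 2.953×10^-5 mol/kg
α₀ = 1/(1 + K1/[H⁺] + K1K2/[H⁺]²) = 1/(1 + 10^+2.26 + 10^+1.06) = 0.005143
DIC = [CO2*]/α₀ = 2.953×10^-5 / 0.005143 = 5.74 mmol/kg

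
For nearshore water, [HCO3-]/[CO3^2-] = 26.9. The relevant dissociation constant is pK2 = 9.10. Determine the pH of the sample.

From K2 = [H⁺][CO3^2-]/[HCO3-]:  pH = pK2 − log₁₀([HCO3-]/[CO3^2-])
log₁₀(26.9) = +1.430
pH = 9.10 − (+1.430) = 7.67

pH = 7.67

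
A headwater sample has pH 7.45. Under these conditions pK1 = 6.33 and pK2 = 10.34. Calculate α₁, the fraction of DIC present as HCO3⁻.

α₁ = 0.928

α₁ = 1 / (1 + [H⁺]/K1 + K2/[H⁺]) = 1 / (1 + 10^-1.12 + 10^-2.89)
   = 1 / (1 + 0.075858 + 0.0012882) = 1/1.0771 = 0.9284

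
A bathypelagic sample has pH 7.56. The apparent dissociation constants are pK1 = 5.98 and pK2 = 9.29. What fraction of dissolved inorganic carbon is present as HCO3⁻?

α₁ = 0.957

α₁ = 1 / (1 + [H⁺]/K1 + K2/[H⁺]) = 1 / (1 + 10^-1.58 + 10^-1.73)
   = 1 / (1 + 0.026303 + 0.018621) = 1/1.0449 = 0.9570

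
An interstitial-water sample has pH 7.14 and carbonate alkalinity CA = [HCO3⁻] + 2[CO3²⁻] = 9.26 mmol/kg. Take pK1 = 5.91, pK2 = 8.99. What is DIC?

CA = [HCO3⁻] + 2[CO3²⁻] = (α₁ + 2α₂)·DIC
At pH 7.14: [H⁺]/K1 = 10^-1.23 = 0.058884, K2/[H⁺] = 10^-1.85 = 0.014125
α₁ = 1/(1 + 0.058884 + 0.014125) = 1/1.0730 = 0.9320; α₂ = α₁·K2/[H⁺] = 0.01316
α₁ + 2α₂ = 0.9583
DIC = CA / (α₁ + 2α₂) = 9.26 / 0.9583 = 9.66 mmol/kg

DIC = 9.66 mmol/kg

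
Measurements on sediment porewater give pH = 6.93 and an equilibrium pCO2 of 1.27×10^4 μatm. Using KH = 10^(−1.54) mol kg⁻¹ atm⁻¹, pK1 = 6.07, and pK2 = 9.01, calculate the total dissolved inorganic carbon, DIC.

DIC = 3.04 mmol/kg

[CO2*] = KH · pCO2 = 10^(−1.54) × 1.27×10^4×10^-6 = 3.663×10^-4 mol/kg
α₀ = 1/(1 + K1/[H⁺] + K1K2/[H⁺]²) = 1/(1 + 10^+0.86 + 10^-1.22) = 0.1204
DIC = [CO2*]/α₀ = 3.663×10^-4 / 0.1204 = 3.04 mmol/kg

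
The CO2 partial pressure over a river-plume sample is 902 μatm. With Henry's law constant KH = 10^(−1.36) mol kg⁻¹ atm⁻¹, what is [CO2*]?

[CO2*] = 39.4 μmol/kg

KH = 10^(−1.36) = 4.365×10^-2 mol kg⁻¹ atm⁻¹
[CO2*] = KH · pCO2 = 4.365×10^-2 × 902×10^-6 atm = 3.94×10^-5 mol/kg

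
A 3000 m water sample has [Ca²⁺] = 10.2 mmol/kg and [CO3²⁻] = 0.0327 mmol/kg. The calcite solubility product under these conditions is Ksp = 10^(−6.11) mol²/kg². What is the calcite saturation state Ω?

Ksp = 10^(−6.11) = 7.762×10^-7
Ω = [Ca²⁺][CO3²⁻]/Ksp = (10.2×10^-3)(0.0327×10^-3) / 7.762×10^-7 = 0.430

Ω = 0.430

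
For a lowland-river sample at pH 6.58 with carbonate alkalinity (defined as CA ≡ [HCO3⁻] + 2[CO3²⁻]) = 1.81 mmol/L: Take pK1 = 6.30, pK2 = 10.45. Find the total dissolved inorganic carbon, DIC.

CA = [HCO3⁻] + 2[CO3²⁻] = (α₁ + 2α₂)·DIC
At pH 6.58: [H⁺]/K1 = 10^-0.28 = 0.52481, K2/[H⁺] = 10^-3.87 = 0.00013490
α₁ = 1/(1 + 0.52481 + 0.00013490) = 1/1.5249 = 0.6558; α₂ = α₁·K2/[H⁺] = 8.846×10^-5
α₁ + 2α₂ = 0.6559
DIC = CA / (α₁ + 2α₂) = 1.81 / 0.6559 = 2.76 mmol/L

DIC = 2.76 mmol/L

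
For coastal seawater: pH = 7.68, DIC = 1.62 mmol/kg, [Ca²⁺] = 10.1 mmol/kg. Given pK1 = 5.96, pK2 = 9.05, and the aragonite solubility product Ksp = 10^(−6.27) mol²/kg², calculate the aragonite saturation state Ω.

Ω = 1.22

α₂ = 1 / (1 + [H⁺]/K2 + [H⁺]²/(K1K2)) = 1 / (1 + 10^+1.37 + 10^-0.35)
   = 1 / (1 + 23.442 + 0.44668) = 1/24.889 = 0.04018
[CO3²⁻] = α₂ × DIC = 0.04018 × 1.62 = 0.06509 mmol/kg
Ksp = 10^(−6.27) = 5.370×10^-7
Ω = [Ca²⁺][CO3²⁻]/Ksp = (10.1×10^-3)(6.509×10^-5) / 5.370×10^-7 = 1.22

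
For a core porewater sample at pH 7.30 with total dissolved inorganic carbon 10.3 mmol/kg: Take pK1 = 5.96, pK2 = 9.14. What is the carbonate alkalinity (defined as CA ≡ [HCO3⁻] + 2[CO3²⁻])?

CA = [HCO3⁻] + 2[CO3²⁻] = (α₁ + 2α₂)·DIC
At pH 7.30: [H⁺]/K1 = 10^-1.34 = 0.045709, K2/[H⁺] = 10^-1.84 = 0.014454
α₁ = 1/(1 + 0.045709 + 0.014454) = 1/1.0602 = 0.9433; α₂ = α₁·K2/[H⁺] = 0.01363
α₁ + 2α₂ = 0.9705
CA = 0.9705 × 10.3 = 10.0 mmol/kg

CA = 10.0 mmol/kg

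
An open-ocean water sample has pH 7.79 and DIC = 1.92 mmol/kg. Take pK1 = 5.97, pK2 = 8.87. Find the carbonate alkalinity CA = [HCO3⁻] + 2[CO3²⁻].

CA = 2.04 mmol/kg

CA = [HCO3⁻] + 2[CO3²⁻] = (α₁ + 2α₂)·DIC
At pH 7.79: [H⁺]/K1 = 10^-1.82 = 0.015136, K2/[H⁺] = 10^-1.08 = 0.083176
α₁ = 1/(1 + 0.015136 + 0.083176) = 1/1.0983 = 0.9105; α₂ = α₁·K2/[H⁺] = 0.07573
α₁ + 2α₂ = 1.0620
CA = 1.0620 × 1.92 = 2.04 mmol/kg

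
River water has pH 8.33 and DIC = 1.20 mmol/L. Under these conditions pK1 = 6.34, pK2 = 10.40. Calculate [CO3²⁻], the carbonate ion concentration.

[CO3²⁻] = 10.0 μmol/L

α₂ = 1 / (1 + [H⁺]/K2 + [H⁺]²/(K1K2)) = 1 / (1 + 10^+2.07 + 10^+0.08)
   = 1 / (1 + 117.49 + 1.2023) = 1/119.69 = 0.008355
[CO3²⁻] = α₂ × DIC = 0.008355 × 1.20 = 0.0100 mmol/L = 10.0 μmol/L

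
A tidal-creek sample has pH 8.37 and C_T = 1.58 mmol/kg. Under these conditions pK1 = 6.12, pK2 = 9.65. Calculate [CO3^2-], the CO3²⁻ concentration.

[CO3²⁻] = 0.0784 mmol/kg

α₂ = 1 / (1 + [H⁺]/K2 + [H⁺]²/(K1K2)) = 1 / (1 + 10^+1.28 + 10^-0.97)
   = 1 / (1 + 19.055 + 0.10715) = 1/20.162 = 0.04960
[CO3²⁻] = α₂ × DIC = 0.04960 × 1.58 = 0.0784 mmol/kg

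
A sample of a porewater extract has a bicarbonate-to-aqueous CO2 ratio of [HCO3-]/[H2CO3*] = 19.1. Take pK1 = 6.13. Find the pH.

From K1 = [H⁺][HCO3-]/[H2CO3*]:  pH = pK1 + log₁₀([HCO3-]/[H2CO3*])
log₁₀(19.1) = +1.281
pH = 6.13 + (+1.281) = 7.41

pH = 7.41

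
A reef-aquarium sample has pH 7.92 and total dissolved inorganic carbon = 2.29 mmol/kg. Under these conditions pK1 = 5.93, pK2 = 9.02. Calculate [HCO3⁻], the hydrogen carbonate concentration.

[HCO3⁻] = 2.10 mmol/kg

α₁ = 1 / (1 + [H⁺]/K1 + K2/[H⁺]) = 1 / (1 + 10^-1.99 + 10^-1.10)
   = 1 / (1 + 0.010233 + 0.079433) = 1/1.0897 = 0.9177
[HCO3⁻] = α₁ × DIC = 0.9177 × 2.29 = 2.10 mmol/kg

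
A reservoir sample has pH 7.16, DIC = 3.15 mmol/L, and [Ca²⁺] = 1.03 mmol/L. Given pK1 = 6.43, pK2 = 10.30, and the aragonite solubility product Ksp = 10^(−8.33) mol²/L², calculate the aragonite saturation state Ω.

α₂ = 1 / (1 + [H⁺]/K2 + [H⁺]²/(K1K2)) = 1 / (1 + 10^+3.14 + 10^+2.41)
   = 1 / (1 + 1380.4 + 257.04) = 1/1638.4 = 0.0006103
[CO3²⁻] = α₂ × DIC = 0.0006103 × 3.15 = 0.001923 mmol/L = 1.923 μmol/L
Ksp = 10^(−8.33) = 4.677×10^-9
Ω = [Ca²⁺][CO3²⁻]/Ksp = (1.03×10^-3)(1.923×10^-6) / 4.677×10^-9 = 0.423

Ω = 0.423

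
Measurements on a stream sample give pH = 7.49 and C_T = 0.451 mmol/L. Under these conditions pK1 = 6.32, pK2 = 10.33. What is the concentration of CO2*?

[CO2*] = 0.0285 mmol/L

α₀ = 1 / (1 + K1/[H⁺] + K1K2/[H⁺]²) = 1 / (1 + 10^+1.17 + 10^-1.67)
   = 1 / (1 + 14.791 + 0.021380) = 1/15.812 = 0.06324
[CO2*] = α₀ × DIC = 0.06324 × 0.451 = 0.0285 mmol/L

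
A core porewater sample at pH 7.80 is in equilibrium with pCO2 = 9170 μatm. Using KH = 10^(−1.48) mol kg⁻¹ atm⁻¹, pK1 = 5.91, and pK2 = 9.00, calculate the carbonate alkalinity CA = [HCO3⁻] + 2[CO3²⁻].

CA = 26.5 mmol/kg

[CO2*] = KH · pCO2 = 10^(−1.48) × 9170×10^-6 = 3.036×10^-4 mol/kg
α₀ = 1/(1 + K1/[H⁺] + K1K2/[H⁺]²) = 1/(1 + 10^+1.89 + 10^+0.69) = 0.01197
DIC = [CO2*]/α₀ = 3.036×10^-4 / 0.01197 = 25.36 mmol/kg
CA = (α₁ + 2α₂)·DIC = (0.9294 + 2×0.05864) × 25.36 = 26.5 mmol/kg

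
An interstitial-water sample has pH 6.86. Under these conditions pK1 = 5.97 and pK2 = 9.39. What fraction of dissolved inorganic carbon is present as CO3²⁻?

α₂ = 1 / (1 + [H⁺]/K2 + [H⁺]²/(K1K2)) = 1 / (1 + 10^+2.53 + 10^+1.64)
   = 1 / (1 + 338.84 + 43.652) = 1/383.50 = 0.002608

α₂ = 0.00261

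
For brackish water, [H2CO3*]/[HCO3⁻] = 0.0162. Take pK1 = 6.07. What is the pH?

pH = 7.86

From K1 = [H⁺][HCO3⁻]/[H2CO3*]:  pH = pK1 − log₁₀([H2CO3*]/[HCO3⁻])
log₁₀(0.0162) = -1.790
pH = 6.07 − (-1.790) = 7.86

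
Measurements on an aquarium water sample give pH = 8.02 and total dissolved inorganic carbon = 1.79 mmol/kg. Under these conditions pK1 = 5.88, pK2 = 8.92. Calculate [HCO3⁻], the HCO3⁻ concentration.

[HCO3⁻] = 1.58 mmol/kg

α₁ = 1 / (1 + [H⁺]/K1 + K2/[H⁺]) = 1 / (1 + 10^-2.14 + 10^-0.90)
   = 1 / (1 + 0.0072444 + 0.12589) = 1/1.1331 = 0.8825
[HCO3⁻] = α₁ × DIC = 0.8825 × 1.79 = 1.58 mmol/kg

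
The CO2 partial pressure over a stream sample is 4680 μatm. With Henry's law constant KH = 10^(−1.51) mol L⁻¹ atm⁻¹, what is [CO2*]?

KH = 10^(−1.51) = 3.090×10^-2 mol L⁻¹ atm⁻¹
[CO2*] = KH · pCO2 = 3.090×10^-2 × 4680×10^-6 atm = 1.45×10^-4 mol/L

[CO2*] = 145 μmol/L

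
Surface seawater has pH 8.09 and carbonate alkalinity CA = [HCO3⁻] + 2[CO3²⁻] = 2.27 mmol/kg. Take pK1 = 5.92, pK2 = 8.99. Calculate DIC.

DIC = 2.05 mmol/kg

CA = [HCO3⁻] + 2[CO3²⁻] = (α₁ + 2α₂)·DIC
At pH 8.09: [H⁺]/K1 = 10^-2.17 = 0.0067608, K2/[H⁺] = 10^-0.90 = 0.12589
α₁ = 1/(1 + 0.0067608 + 0.12589) = 1/1.1327 = 0.8829; α₂ = α₁·K2/[H⁺] = 0.1111
α₁ + 2α₂ = 1.1052
DIC = CA / (α₁ + 2α₂) = 2.27 / 1.1052 = 2.05 mmol/kg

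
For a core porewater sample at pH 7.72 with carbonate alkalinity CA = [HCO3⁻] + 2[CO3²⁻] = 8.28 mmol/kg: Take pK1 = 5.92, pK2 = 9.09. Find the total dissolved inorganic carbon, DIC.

CA = [HCO3⁻] + 2[CO3²⁻] = (α₁ + 2α₂)·DIC
At pH 7.72: [H⁺]/K1 = 10^-1.80 = 0.015849, K2/[H⁺] = 10^-1.37 = 0.042658
α₁ = 1/(1 + 0.015849 + 0.042658) = 1/1.0585 = 0.9447; α₂ = α₁·K2/[H⁺] = 0.04030
α₁ + 2α₂ = 1.0253
DIC = CA / (α₁ + 2α₂) = 8.28 / 1.0253 = 8.08 mmol/kg

DIC = 8.08 mmol/kg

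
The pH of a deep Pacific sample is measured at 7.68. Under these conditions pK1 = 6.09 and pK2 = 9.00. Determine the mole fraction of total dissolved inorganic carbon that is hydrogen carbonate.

α₁ = 0.931

α₁ = 1 / (1 + [H⁺]/K1 + K2/[H⁺]) = 1 / (1 + 10^-1.59 + 10^-1.32)
   = 1 / (1 + 0.025704 + 0.047863) = 1/1.0736 = 0.9315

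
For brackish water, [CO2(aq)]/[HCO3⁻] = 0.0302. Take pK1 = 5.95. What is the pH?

From K1 = [H⁺][HCO3⁻]/[CO2(aq)]:  pH = pK1 − log₁₀([CO2(aq)]/[HCO3⁻])
log₁₀(0.0302) = -1.520
pH = 5.95 − (-1.520) = 7.47

pH = 7.47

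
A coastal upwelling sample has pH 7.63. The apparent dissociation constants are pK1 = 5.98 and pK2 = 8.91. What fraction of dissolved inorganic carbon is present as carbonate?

α₂ = 1 / (1 + [H⁺]/K2 + [H⁺]²/(K1K2)) = 1 / (1 + 10^+1.28 + 10^-0.37)
   = 1 / (1 + 19.055 + 0.42658) = 1/20.481 = 0.04883

α₂ = 0.0488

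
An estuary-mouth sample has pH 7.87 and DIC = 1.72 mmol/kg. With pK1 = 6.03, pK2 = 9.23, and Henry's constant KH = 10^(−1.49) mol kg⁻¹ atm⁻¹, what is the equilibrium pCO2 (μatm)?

pCO2 = 726 μatm

α₀ = 1 / (1 + K1/[H⁺] + K1K2/[H⁺]²) = 1 / (1 + 10^+1.84 + 10^+0.48)
   = 1 / (1 + 69.183 + 3.0200) = 1/73.203 = 0.01366
[CO2*] = α₀ × DIC = 0.01366 × 1.72 = 0.02350 mmol/kg
pCO2 = [CO2*]/KH = 2.350×10^-5 / 3.236×10^-2 = 726 μatm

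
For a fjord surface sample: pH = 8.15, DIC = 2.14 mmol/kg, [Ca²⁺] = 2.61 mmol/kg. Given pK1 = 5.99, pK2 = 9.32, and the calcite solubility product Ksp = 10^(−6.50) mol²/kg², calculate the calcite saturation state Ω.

Ω = 1.11

α₂ = 1 / (1 + [H⁺]/K2 + [H⁺]²/(K1K2)) = 1 / (1 + 10^+1.17 + 10^-0.99)
   = 1 / (1 + 14.791 + 0.10233) = 1/15.893 = 0.06292
[CO3²⁻] = α₂ × DIC = 0.06292 × 2.14 = 0.1346 mmol/kg
Ksp = 10^(−6.50) = 3.162×10^-7
Ω = [Ca²⁺][CO3²⁻]/Ksp = (2.61×10^-3)(1.346×10^-4) / 3.162×10^-7 = 1.11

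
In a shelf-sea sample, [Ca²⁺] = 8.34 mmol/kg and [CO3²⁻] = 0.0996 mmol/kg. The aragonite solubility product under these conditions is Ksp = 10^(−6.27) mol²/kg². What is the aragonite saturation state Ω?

Ω = 1.55

Ksp = 10^(−6.27) = 5.370×10^-7
Ω = [Ca²⁺][CO3²⁻]/Ksp = (8.34×10^-3)(0.0996×10^-3) / 5.370×10^-7 = 1.55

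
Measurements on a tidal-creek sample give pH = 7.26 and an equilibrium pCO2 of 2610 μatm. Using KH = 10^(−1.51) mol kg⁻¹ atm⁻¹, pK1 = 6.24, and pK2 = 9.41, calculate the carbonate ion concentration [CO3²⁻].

[CO2*] = KH · pCO2 = 10^(−1.51) × 2610×10^-6 = 8.066×10^-5 mol/kg
α₀ = 1/(1 + K1/[H⁺] + K1K2/[H⁺]²) = 1/(1 + 10^+1.02 + 10^-1.13) = 0.08661
DIC = [CO2*]/α₀ = 8.066×10^-5 / 0.08661 = 0.9312 mmol/kg
[CO3²⁻] = α₂·DIC; α₂ = 0.006421, so [CO3²⁻] = 0.006421 × 0.9312 = 0.00598 mmol/kg = 5.98 μmol/kg

[CO3²⁻] = 5.98 μmol/kg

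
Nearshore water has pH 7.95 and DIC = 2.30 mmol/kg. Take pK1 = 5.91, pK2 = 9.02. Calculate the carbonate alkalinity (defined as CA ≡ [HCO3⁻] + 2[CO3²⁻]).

CA = 2.46 mmol/kg

CA = [HCO3⁻] + 2[CO3²⁻] = (α₁ + 2α₂)·DIC
At pH 7.95: [H⁺]/K1 = 10^-2.04 = 0.0091201, K2/[H⁺] = 10^-1.07 = 0.085114
α₁ = 1/(1 + 0.0091201 + 0.085114) = 1/1.0942 = 0.9139; α₂ = α₁·K2/[H⁺] = 0.07778
α₁ + 2α₂ = 1.0694
CA = 1.0694 × 2.30 = 2.46 mmol/kg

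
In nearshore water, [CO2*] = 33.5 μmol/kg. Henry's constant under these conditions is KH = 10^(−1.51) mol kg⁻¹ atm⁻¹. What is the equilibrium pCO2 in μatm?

pCO2 = 1080 μatm

KH = 10^(−1.51) = 3.090×10^-2 mol kg⁻¹ atm⁻¹
pCO2 = [CO2*]/KH = 33.5×10^-6 / 3.090×10^-2 = 1.08×10^-3 atm = 1080 μatm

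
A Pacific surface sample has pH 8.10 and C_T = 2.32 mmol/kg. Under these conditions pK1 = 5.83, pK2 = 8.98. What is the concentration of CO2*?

[CO2*] = 11.0 μmol/kg

α₀ = 1 / (1 + K1/[H⁺] + K1K2/[H⁺]²) = 1 / (1 + 10^+2.27 + 10^+1.39)
   = 1 / (1 + 186.21 + 24.547) = 1/211.76 = 0.004722
[CO2*] = α₀ × DIC = 0.004722 × 2.32 = 0.0110 mmol/kg = 11.0 μmol/kg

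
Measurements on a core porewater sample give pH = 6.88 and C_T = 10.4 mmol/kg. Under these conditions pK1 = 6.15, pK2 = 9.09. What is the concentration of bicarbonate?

α₁ = 1 / (1 + [H⁺]/K1 + K2/[H⁺]) = 1 / (1 + 10^-0.73 + 10^-2.21)
   = 1 / (1 + 0.18621 + 0.0061660) = 1/1.1924 = 0.8387
[HCO3⁻] = α₁ × DIC = 0.8387 × 10.4 = 8.72 mmol/kg

[HCO3⁻] = 8.72 mmol/kg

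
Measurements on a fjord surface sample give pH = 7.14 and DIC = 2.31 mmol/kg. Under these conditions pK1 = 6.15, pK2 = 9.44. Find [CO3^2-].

α₂ = 1 / (1 + [H⁺]/K2 + [H⁺]²/(K1K2)) = 1 / (1 + 10^+2.30 + 10^+1.31)
   = 1 / (1 + 199.53 + 20.417) = 1/220.94 = 0.004526
[CO3²⁻] = α₂ × DIC = 0.004526 × 2.31 = 0.0105 mmol/kg = 10.5 μmol/kg

[CO3²⁻] = 10.5 μmol/kg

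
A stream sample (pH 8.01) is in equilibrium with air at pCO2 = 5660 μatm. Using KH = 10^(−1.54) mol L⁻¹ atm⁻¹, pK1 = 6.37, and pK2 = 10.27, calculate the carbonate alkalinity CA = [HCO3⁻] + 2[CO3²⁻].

[CO2*] = KH · pCO2 = 10^(−1.54) × 5660×10^-6 = 1.632×10^-4 mol/L
α₀ = 1/(1 + K1/[H⁺] + K1K2/[H⁺]²) = 1/(1 + 10^+1.64 + 10^-0.62) = 0.02228
DIC = [CO2*]/α₀ = 1.632×10^-4 / 0.02228 = 7.328 mmol/L
CA = (α₁ + 2α₂)·DIC = (0.9724 + 2×0.005344) × 7.328 = 7.20 mmol/L

CA = 7.20 mmol/L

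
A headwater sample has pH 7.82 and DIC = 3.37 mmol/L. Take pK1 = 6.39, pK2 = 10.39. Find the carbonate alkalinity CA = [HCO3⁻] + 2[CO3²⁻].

CA = 3.26 mmol/L

CA = [HCO3⁻] + 2[CO3²⁻] = (α₁ + 2α₂)·DIC
At pH 7.82: [H⁺]/K1 = 10^-1.43 = 0.037154, K2/[H⁺] = 10^-2.57 = 0.0026915
α₁ = 1/(1 + 0.037154 + 0.0026915) = 1/1.0398 = 0.9617; α₂ = α₁·K2/[H⁺] = 0.002588
α₁ + 2α₂ = 0.9669
CA = 0.9669 × 3.37 = 3.26 mmol/L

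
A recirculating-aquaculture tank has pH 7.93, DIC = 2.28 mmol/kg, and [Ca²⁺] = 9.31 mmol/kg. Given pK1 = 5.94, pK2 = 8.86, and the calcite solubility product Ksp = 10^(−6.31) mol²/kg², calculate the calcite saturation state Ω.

α₂ = 1 / (1 + [H⁺]/K2 + [H⁺]²/(K1K2)) = 1 / (1 + 10^+0.93 + 10^-1.06)
   = 1 / (1 + 8.5114 + 0.087096) = 1/9.5985 = 0.1042
[CO3²⁻] = α₂ × DIC = 0.1042 × 2.28 = 0.2375 mmol/kg
Ksp = 10^(−6.31) = 4.898×10^-7
Ω = [Ca²⁺][CO3²⁻]/Ksp = (9.31×10^-3)(2.375×10^-4) / 4.898×10^-7 = 4.52

Ω = 4.52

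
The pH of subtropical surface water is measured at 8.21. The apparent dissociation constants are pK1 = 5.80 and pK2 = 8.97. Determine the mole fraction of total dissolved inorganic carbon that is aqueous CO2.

α₀ = 1 / (1 + K1/[H⁺] + K1K2/[H⁺]²) = 1 / (1 + 10^+2.41 + 10^+1.65)
   = 1 / (1 + 257.04 + 44.668) = 1/302.71 = 0.003304

α₀ = 0.00330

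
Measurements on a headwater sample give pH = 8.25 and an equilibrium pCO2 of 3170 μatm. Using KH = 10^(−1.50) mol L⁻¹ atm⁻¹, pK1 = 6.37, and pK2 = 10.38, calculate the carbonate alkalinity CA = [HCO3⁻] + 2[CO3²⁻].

[CO2*] = KH · pCO2 = 10^(−1.50) × 3170×10^-6 = 1.002×10^-4 mol/L
α₀ = 1/(1 + K1/[H⁺] + K1K2/[H⁺]²) = 1/(1 + 10^+1.88 + 10^-0.25) = 0.01292
DIC = [CO2*]/α₀ = 1.002×10^-4 / 0.01292 = 7.761 mmol/L
CA = (α₁ + 2α₂)·DIC = (0.9798 + 2×0.007264) × 7.761 = 7.72 mmol/L

CA = 7.72 mmol/L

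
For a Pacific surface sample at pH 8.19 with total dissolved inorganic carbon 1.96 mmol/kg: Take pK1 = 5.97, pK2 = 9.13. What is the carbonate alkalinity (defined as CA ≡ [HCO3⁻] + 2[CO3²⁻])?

CA = 2.15 mmol/kg

CA = [HCO3⁻] + 2[CO3²⁻] = (α₁ + 2α₂)·DIC
At pH 8.19: [H⁺]/K1 = 10^-2.22 = 0.0060256, K2/[H⁺] = 10^-0.94 = 0.11482
α₁ = 1/(1 + 0.0060256 + 0.11482) = 1/1.1208 = 0.8922; α₂ = α₁·K2/[H⁺] = 0.1024
α₁ + 2α₂ = 1.0971
CA = 1.0971 × 1.96 = 2.15 mmol/kg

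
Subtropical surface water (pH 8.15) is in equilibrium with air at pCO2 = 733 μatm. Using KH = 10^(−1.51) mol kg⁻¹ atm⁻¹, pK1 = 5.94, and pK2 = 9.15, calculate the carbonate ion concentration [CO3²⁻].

[CO2*] = KH · pCO2 = 10^(−1.51) × 733×10^-6 = 2.265×10^-5 mol/kg
α₀ = 1/(1 + K1/[H⁺] + K1K2/[H⁺]²) = 1/(1 + 10^+2.21 + 10^+1.21) = 0.005574
DIC = [CO2*]/α₀ = 2.265×10^-5 / 0.005574 = 4.064 mmol/kg
[CO3²⁻] = α₂·DIC; α₂ = 0.09040, so [CO3²⁻] = 0.09040 × 4.064 = 0.367 mmol/kg

[CO3²⁻] = 0.367 mmol/kg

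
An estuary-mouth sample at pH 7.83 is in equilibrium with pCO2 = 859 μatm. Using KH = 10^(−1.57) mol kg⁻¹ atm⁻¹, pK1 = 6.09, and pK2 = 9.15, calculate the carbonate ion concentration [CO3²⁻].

[CO3²⁻] = 0.0608 mmol/kg

[CO2*] = KH · pCO2 = 10^(−1.57) × 859×10^-6 = 2.312×10^-5 mol/kg
α₀ = 1/(1 + K1/[H⁺] + K1K2/[H⁺]²) = 1/(1 + 10^+1.74 + 10^+0.42) = 0.01707
DIC = [CO2*]/α₀ = 2.312×10^-5 / 0.01707 = 1.354 mmol/kg
[CO3²⁻] = α₂·DIC; α₂ = 0.04490, so [CO3²⁻] = 0.04490 × 1.354 = 0.0608 mmol/kg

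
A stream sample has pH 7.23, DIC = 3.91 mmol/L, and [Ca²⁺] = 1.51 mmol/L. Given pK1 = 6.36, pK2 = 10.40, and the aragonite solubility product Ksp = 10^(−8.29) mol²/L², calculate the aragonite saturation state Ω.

α₂ = 1 / (1 + [H⁺]/K2 + [H⁺]²/(K1K2)) = 1 / (1 + 10^+3.17 + 10^+2.30)
   = 1 / (1 + 1479.1 + 199.53) = 1/1679.6 = 0.0005954
[CO3²⁻] = α₂ × DIC = 0.0005954 × 3.91 = 0.002328 mmol/L = 2.328 μmol/L
Ksp = 10^(−8.29) = 5.129×10^-9
Ω = [Ca²⁺][CO3²⁻]/Ksp = (1.51×10^-3)(2.328×10^-6) / 5.129×10^-9 = 0.685

Ω = 0.685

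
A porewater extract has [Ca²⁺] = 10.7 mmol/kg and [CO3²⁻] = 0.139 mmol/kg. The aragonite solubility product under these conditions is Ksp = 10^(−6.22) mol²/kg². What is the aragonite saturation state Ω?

Ω = 2.47

Ksp = 10^(−6.22) = 6.026×10^-7
Ω = [Ca²⁺][CO3²⁻]/Ksp = (10.7×10^-3)(0.139×10^-3) / 6.026×10^-7 = 2.47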